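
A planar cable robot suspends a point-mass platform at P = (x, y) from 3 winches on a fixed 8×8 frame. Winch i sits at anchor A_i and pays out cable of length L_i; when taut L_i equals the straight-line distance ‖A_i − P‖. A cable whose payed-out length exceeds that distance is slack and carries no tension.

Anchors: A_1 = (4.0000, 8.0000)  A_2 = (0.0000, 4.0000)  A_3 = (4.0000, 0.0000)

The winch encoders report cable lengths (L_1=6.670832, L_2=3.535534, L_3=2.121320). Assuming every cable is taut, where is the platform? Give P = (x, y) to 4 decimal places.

circle eqns → linear via eq_j − eq_1; set k_j = A_j·A_j − L_j²
k_1 = 16.0000+64.0000−44.5000 = 35.5000
8.0000·x + 8.0000·y = k_1−k_2 = 32.0000
0.0000·x + 16.0000·y = k_1−k_3 = 24.0000
solve first two rows → x=2.5000, y=1.5000

(2.5000, 1.5000)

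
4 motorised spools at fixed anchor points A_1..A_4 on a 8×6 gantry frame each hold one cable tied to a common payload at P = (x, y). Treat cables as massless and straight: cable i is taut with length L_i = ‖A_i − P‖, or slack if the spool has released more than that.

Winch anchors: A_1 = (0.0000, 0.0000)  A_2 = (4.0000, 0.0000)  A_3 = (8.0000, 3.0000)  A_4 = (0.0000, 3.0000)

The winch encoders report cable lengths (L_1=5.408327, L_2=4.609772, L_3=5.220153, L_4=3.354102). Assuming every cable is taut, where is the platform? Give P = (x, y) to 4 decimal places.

each cable: (A_i−P)·(A_i−P) = L_i²; let k_i = ‖A_i‖²−L_i²
k_1 = 0.0000+0.0000−29.2500 = -29.2500
row 1: -8.0000x + 0.0000y = -24.0000  (k_2=-5.2500)
row 2: -16.0000x − 6.0000y = -75.0000  (k_3=45.7500)
row 3: 0.0000x − 6.0000y = -27.0000  (k_4=-2.2500)
Cramer on rows 1–2 → x = 3.0000, y = 4.5000
check cable 4: ‖A_4−P‖² = 11.2500 ≈ L_4² = 11.2500 ✓

(3.0000, 4.5000)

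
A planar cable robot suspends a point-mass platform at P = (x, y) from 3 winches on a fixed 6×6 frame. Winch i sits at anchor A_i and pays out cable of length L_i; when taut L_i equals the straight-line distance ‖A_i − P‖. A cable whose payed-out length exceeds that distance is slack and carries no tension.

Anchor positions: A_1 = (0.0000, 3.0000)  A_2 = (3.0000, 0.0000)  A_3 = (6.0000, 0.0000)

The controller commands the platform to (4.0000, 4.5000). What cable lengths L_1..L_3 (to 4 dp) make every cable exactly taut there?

(4.2720, 4.6098, 4.9244)

cable 1: Δx=-4.0000, Δy=-1.5000; L_1 = √(Δx²+Δy²) = 4.2720
cable 2: Δx=-1.0000, Δy=-4.5000; L_2 = √(Δx²+Δy²) = 4.6098
cable 3: Δx=2.0000, Δy=-4.5000; L_3 = √(Δx²+Δy²) = 4.9244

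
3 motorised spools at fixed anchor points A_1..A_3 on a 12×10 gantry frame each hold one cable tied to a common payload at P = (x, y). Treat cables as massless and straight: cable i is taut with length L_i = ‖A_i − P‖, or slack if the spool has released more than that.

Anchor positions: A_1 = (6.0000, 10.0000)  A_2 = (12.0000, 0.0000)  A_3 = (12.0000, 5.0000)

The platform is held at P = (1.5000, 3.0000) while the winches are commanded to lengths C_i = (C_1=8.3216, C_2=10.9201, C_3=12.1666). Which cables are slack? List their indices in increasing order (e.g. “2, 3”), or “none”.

3

i=1: geometric 8.3217 vs commanded 8.3216 ⇒ taut
i=2: geometric 10.9202 vs commanded 10.9201 ⇒ taut
i=3: geometric 10.6888 vs commanded 12.1666 ⇒ slack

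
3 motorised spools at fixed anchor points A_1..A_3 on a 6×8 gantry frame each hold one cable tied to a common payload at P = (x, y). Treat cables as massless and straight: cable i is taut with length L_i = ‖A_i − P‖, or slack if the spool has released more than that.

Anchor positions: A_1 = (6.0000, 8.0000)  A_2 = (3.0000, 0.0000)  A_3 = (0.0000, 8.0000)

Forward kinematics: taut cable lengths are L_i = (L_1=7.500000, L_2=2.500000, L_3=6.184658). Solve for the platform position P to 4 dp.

each cable: (A_i−P)·(A_i−P) = L_i²; let k_i = ‖A_i‖²−L_i²
k_1 = 36.0000+64.0000−56.2500 = 43.7500
row 1: 6.0000x + 16.0000y = 41.0000  (k_2=2.7500)
row 2: 12.0000x + 0.0000y = 18.0000  (k_3=25.7500)
Cramer on rows 1–2 → x = 1.5000, y = 2.0000

(1.5000, 2.0000)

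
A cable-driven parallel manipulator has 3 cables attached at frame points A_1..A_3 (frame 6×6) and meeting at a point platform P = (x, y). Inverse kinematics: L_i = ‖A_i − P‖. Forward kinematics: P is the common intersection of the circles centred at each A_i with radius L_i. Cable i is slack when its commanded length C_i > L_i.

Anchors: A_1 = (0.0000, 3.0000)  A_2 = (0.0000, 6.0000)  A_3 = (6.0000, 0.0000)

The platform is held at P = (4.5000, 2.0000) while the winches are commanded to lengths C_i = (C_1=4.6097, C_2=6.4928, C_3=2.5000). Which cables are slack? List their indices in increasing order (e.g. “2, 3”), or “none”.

cable 1: √((-4.5000)²+(1.0000)²)=4.6098, C_1=4.6097: taut
cable 2: √((-4.5000)²+(4.0000)²)=6.0208, C_2=6.4928: slack
cable 3: √((1.5000)²+(-2.0000)²)=2.5000, C_3=2.5000: taut

2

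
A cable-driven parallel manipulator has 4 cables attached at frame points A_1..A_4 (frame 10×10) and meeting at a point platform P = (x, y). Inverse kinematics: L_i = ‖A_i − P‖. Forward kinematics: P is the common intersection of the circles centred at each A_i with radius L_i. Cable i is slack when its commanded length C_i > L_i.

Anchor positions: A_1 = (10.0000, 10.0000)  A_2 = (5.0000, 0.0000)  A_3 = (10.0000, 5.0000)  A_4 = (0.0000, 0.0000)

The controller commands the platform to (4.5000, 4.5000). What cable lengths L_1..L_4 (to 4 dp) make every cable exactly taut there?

(7.7782, 4.5277, 5.5227, 6.3640)

cable 1: Δx=5.5000, Δy=5.5000; L_1 = √(Δx²+Δy²) = 7.7782
cable 2: Δx=0.5000, Δy=-4.5000; L_2 = √(Δx²+Δy²) = 4.5277
cable 3: Δx=5.5000, Δy=0.5000; L_3 = √(Δx²+Δy²) = 5.5227
cable 4: Δx=-4.5000, Δy=-4.5000; L_4 = √(Δx²+Δy²) = 6.3640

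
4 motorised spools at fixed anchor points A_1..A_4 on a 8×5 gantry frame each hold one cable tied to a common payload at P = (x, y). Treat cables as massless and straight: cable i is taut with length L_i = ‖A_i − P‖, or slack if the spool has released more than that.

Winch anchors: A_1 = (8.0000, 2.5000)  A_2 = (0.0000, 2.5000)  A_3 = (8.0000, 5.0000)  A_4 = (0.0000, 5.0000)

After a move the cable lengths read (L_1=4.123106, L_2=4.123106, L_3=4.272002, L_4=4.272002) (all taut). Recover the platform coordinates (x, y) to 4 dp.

(4.0000, 3.5000)

expand ‖A_i−P‖²=L_i² and subtract eq 1 (q_i ≔ ‖A_i‖²−L_i²)
q_1 = 64.0000+6.2500−17.0000 = 53.2500
eq1−eq2 → [16.0000  0.0000]·P = 64.0000
eq1−eq3 → [0.0000  -5.0000]·P = -17.5000
eq1−eq4 → [16.0000  -5.0000]·P = 46.5000
2×2 solve → P = (4.0000, 3.5000)
check cable 4: ‖A_4−P‖² = 18.2500 ≈ L_4² = 18.2500 ✓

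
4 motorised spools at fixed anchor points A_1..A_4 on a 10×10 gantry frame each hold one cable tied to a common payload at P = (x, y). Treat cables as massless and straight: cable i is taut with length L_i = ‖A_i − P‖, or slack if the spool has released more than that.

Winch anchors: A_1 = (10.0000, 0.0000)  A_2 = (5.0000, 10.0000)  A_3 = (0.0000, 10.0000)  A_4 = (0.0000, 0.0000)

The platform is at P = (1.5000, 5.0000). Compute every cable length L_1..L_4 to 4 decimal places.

(9.8615, 6.1033, 5.2202, 5.2202)

L_1 = √((10.0000−1.5000)² + (0.0000−5.0000)²) = 9.8615
L_2 = √((5.0000−1.5000)² + (10.0000−5.0000)²) = 6.1033
L_3 = √((0.0000−1.5000)² + (10.0000−5.0000)²) = 5.2202
L_4 = √((0.0000−1.5000)² + (0.0000−5.0000)²) = 5.2202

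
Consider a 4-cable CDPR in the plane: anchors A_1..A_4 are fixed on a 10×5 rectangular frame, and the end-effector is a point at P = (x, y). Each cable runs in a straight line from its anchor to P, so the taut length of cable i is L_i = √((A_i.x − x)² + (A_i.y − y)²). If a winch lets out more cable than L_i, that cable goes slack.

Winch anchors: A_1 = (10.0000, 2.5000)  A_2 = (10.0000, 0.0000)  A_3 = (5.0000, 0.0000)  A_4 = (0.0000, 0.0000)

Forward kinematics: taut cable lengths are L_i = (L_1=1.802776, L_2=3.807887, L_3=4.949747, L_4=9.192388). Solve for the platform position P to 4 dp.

(8.5000, 3.5000)

expand ‖A_i−P‖²=L_i² and subtract eq 1 (q_i ≔ ‖A_i‖²−L_i²)
q_1 = 100.0000+6.2500−3.2500 = 103.0000
eq1−eq2 → [0.0000  5.0000]·P = 17.5000
eq1−eq3 → [10.0000  5.0000]·P = 102.5000
eq1−eq4 → [20.0000  5.0000]·P = 187.5000
2×2 solve → P = (8.5000, 3.5000)
check cable 4: ‖A_4−P‖² = 84.5000 ≈ L_4² = 84.5000 ✓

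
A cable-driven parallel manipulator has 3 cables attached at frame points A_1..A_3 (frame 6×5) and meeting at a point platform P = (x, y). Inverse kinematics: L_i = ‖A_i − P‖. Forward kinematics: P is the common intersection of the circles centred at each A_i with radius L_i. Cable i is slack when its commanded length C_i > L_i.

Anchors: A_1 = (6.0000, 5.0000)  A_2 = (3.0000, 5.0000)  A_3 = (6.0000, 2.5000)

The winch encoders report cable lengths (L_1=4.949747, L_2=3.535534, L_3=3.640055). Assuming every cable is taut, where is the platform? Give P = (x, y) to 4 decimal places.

expand ‖A_i−P‖²=L_i² and subtract eq 1 (k_i ≔ ‖A_i‖²−L_i²)
k_1 = 36.0000+25.0000−24.5000 = 36.5000
eq1−eq2 → [6.0000  0.0000]·P = 15.0000
eq1−eq3 → [0.0000  5.0000]·P = 7.5000
2×2 solve → P = (2.5000, 1.5000)

(2.5000, 1.5000)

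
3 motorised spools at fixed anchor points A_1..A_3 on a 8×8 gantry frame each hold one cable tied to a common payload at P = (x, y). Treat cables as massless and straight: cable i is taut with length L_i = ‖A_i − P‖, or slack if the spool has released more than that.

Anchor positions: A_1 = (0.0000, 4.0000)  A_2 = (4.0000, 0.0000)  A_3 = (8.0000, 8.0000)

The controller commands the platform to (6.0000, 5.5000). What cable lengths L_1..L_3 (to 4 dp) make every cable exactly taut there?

(6.1847, 5.8523, 3.2016)

cable 1: Δx=-6.0000, Δy=-1.5000; L_1 = √(Δx²+Δy²) = 6.1847
cable 2: Δx=-2.0000, Δy=-5.5000; L_2 = √(Δx²+Δy²) = 5.8523
cable 3: Δx=2.0000, Δy=2.5000; L_3 = √(Δx²+Δy²) = 3.2016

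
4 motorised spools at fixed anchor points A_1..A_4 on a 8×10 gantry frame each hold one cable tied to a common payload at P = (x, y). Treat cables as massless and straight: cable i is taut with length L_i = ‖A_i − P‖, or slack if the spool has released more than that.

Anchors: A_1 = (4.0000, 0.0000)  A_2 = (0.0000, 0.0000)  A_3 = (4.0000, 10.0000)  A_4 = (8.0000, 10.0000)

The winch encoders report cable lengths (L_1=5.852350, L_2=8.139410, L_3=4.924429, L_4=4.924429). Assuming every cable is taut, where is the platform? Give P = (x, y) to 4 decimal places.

(6.0000, 5.5000)

each cable: (A_i−P)·(A_i−P) = L_i²; let c_i = ‖A_i‖²−L_i²
c_1 = 16.0000+0.0000−34.2500 = -18.2500
row 1: 8.0000x + 0.0000y = 48.0000  (c_2=-66.2500)
row 2: 0.0000x − 20.0000y = -110.0000  (c_3=91.7500)
row 3: -8.0000x − 20.0000y = -158.0000  (c_4=139.7500)
Cramer on rows 1–2 → x = 6.0000, y = 5.5000
check cable 4: ‖A_4−P‖² = 24.2500 ≈ L_4² = 24.2500 ✓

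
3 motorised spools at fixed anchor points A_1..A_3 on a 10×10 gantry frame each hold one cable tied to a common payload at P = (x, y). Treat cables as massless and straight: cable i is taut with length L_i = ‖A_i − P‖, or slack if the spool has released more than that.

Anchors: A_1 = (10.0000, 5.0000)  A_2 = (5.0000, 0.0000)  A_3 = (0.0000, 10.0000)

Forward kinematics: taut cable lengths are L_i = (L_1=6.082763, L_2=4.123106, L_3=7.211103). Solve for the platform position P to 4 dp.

(4.0000, 4.0000)

expand ‖A_i−P‖²=L_i² and subtract eq 1 (c_i ≔ ‖A_i‖²−L_i²)
c_1 = 100.0000+25.0000−37.0000 = 88.0000
eq1−eq2 → [10.0000  10.0000]·P = 80.0000
eq1−eq3 → [20.0000  -10.0000]·P = 40.0000
2×2 solve → P = (4.0000, 4.0000)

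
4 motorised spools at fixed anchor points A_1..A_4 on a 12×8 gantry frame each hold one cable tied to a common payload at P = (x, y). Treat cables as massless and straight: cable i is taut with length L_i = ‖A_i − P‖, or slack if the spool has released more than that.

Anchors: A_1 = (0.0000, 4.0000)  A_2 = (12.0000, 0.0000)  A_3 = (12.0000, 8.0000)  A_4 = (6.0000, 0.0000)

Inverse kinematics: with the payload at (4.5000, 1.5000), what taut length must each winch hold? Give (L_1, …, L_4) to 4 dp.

L_1 = √((0.0000−4.5000)² + (4.0000−1.5000)²) = 5.1478
L_2 = √((12.0000−4.5000)² + (0.0000−1.5000)²) = 7.6485
L_3 = √((12.0000−4.5000)² + (8.0000−1.5000)²) = 9.9247
L_4 = √((6.0000−4.5000)² + (0.0000−1.5000)²) = 2.1213

(5.1478, 7.6485, 9.9247, 2.1213)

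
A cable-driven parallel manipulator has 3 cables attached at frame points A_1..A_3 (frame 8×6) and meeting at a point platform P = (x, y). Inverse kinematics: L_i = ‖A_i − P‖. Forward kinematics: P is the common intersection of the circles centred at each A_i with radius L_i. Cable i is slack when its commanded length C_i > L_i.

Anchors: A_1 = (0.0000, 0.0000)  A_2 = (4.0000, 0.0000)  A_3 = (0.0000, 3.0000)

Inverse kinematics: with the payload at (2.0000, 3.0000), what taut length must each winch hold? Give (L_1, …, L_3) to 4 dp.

(3.6056, 3.6056, 2.0000)

L_1 = √((0.0000−2.0000)² + (0.0000−3.0000)²) = 3.6056
L_2 = √((4.0000−2.0000)² + (0.0000−3.0000)²) = 3.6056
L_3 = √((0.0000−2.0000)² + (3.0000−3.0000)²) = 2.0000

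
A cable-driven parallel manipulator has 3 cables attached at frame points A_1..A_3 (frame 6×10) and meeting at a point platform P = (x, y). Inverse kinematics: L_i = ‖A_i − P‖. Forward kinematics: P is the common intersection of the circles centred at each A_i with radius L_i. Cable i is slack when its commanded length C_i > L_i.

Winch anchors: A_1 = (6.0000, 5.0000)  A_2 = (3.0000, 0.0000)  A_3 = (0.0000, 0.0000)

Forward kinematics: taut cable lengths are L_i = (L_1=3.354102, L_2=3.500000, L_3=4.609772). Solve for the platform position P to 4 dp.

expand ‖A_i−P‖²=L_i² and subtract eq 1 (c_i ≔ ‖A_i‖²−L_i²)
c_1 = 36.0000+25.0000−11.2500 = 49.7500
eq1−eq2 → [6.0000  10.0000]·P = 53.0000
eq1−eq3 → [12.0000  10.0000]·P = 71.0000
2×2 solve → P = (3.0000, 3.5000)

(3.0000, 3.5000)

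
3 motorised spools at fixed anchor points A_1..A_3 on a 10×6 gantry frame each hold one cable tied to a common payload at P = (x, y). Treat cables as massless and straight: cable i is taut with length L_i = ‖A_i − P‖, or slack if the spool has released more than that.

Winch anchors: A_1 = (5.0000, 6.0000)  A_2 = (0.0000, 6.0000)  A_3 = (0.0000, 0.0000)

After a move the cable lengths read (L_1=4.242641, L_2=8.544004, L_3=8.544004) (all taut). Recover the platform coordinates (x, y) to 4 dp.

(8.0000, 3.0000)

expand ‖A_i−P‖²=L_i² and subtract eq 1 (c_i ≔ ‖A_i‖²−L_i²)
c_1 = 25.0000+36.0000−18.0000 = 43.0000
eq1−eq2 → [10.0000  0.0000]·P = 80.0000
eq1−eq3 → [10.0000  12.0000]·P = 116.0000
2×2 solve → P = (8.0000, 3.0000)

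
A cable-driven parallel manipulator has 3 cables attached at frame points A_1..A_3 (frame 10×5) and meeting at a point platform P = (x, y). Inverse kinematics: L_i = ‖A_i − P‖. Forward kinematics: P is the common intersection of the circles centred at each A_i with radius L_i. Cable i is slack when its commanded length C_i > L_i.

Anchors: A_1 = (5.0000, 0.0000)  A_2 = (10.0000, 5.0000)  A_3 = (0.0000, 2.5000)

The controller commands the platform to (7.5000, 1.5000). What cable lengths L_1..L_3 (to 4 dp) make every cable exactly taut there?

(2.9155, 4.3012, 7.5664)

L_1: Δ = A_1−P = (-2.5000, -1.5000) → ‖Δ‖ = √8.5000 = 2.9155
L_2: Δ = A_2−P = (2.5000, 3.5000) → ‖Δ‖ = √18.5000 = 4.3012
L_3: Δ = A_3−P = (-7.5000, 1.0000) → ‖Δ‖ = √57.2500 = 7.5664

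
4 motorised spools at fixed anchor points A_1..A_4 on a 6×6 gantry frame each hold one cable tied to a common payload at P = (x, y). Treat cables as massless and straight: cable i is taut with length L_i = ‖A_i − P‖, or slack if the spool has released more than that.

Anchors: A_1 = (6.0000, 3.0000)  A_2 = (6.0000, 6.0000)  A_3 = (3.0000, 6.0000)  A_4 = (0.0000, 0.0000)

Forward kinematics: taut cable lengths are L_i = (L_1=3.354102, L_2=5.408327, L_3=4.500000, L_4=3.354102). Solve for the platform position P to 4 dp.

each cable: (A_i−P)·(A_i−P) = L_i²; let c_i = ‖A_i‖²−L_i²
c_1 = 36.0000+9.0000−11.2500 = 33.7500
row 1: 0.0000x − 6.0000y = -9.0000  (c_2=42.7500)
row 2: 6.0000x − 6.0000y = 9.0000  (c_3=24.7500)
row 3: 12.0000x + 6.0000y = 45.0000  (c_4=-11.2500)
Cramer on rows 1–2 → x = 3.0000, y = 1.5000
check cable 4: ‖A_4−P‖² = 11.2500 ≈ L_4² = 11.2500 ✓

(3.0000, 1.5000)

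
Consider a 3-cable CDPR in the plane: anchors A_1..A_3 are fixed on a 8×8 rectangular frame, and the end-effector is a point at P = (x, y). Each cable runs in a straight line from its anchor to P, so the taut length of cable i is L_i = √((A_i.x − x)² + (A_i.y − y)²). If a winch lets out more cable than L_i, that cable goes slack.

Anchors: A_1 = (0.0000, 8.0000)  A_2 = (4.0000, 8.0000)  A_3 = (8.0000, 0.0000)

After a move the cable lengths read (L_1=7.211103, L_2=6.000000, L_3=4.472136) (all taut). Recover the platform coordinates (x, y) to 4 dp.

each cable: (A_i−P)·(A_i−P) = L_i²; let k_i = ‖A_i‖²−L_i²
k_1 = 0.0000+64.0000−52.0000 = 12.0000
row 1: -8.0000x + 0.0000y = -32.0000  (k_2=44.0000)
row 2: -16.0000x + 16.0000y = -32.0000  (k_3=44.0000)
Cramer on rows 1–2 → x = 4.0000, y = 2.0000

(4.0000, 2.0000)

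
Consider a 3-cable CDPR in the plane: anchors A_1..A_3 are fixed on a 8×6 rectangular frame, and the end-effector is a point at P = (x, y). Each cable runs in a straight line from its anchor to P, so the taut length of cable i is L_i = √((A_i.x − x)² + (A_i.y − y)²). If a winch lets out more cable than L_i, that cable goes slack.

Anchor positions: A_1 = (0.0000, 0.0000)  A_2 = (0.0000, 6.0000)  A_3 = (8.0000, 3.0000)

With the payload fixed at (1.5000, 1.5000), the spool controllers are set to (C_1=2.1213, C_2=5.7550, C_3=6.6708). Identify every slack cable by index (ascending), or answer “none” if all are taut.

i=1: geometric 2.1213 vs commanded 2.1213 ⇒ taut
i=2: geometric 4.7434 vs commanded 5.7550 ⇒ slack
i=3: geometric 6.6708 vs commanded 6.6708 ⇒ taut

2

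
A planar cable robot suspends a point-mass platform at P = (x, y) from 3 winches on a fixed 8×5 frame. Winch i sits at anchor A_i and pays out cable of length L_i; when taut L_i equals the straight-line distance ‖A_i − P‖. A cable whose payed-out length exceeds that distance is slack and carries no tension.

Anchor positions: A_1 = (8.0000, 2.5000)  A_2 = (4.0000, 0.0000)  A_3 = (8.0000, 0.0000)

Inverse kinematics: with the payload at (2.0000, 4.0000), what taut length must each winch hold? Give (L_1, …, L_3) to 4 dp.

(6.1847, 4.4721, 7.2111)

cable 1: Δx=6.0000, Δy=-1.5000; L_1 = √(Δx²+Δy²) = 6.1847
cable 2: Δx=2.0000, Δy=-4.0000; L_2 = √(Δx²+Δy²) = 4.4721
cable 3: Δx=6.0000, Δy=-4.0000; L_3 = √(Δx²+Δy²) = 7.2111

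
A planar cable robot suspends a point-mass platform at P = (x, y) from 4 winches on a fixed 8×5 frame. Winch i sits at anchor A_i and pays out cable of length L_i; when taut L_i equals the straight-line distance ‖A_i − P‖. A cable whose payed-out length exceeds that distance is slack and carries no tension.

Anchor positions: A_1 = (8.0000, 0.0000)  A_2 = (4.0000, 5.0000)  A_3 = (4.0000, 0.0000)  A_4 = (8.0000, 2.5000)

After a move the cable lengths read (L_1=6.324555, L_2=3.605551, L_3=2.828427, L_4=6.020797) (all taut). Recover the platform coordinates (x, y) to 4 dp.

each cable: (A_i−P)·(A_i−P) = L_i²; let k_i = ‖A_i‖²−L_i²
k_1 = 64.0000+0.0000−40.0000 = 24.0000
row 1: 8.0000x − 10.0000y = -4.0000  (k_2=28.0000)
row 2: 8.0000x + 0.0000y = 16.0000  (k_3=8.0000)
row 3: 0.0000x − 5.0000y = -10.0000  (k_4=34.0000)
Cramer on rows 1–2 → x = 2.0000, y = 2.0000
check cable 4: ‖A_4−P‖² = 36.2500 ≈ L_4² = 36.2500 ✓

(2.0000, 2.0000)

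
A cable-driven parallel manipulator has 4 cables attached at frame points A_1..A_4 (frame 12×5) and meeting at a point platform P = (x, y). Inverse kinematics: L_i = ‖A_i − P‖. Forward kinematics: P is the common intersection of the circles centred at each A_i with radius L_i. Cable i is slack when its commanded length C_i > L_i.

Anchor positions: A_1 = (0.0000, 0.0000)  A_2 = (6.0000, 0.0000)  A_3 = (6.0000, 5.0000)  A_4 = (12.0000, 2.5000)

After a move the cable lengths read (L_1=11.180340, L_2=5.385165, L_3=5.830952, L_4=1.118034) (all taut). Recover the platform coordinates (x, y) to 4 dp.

(11.0000, 2.0000)

each cable: (A_i−P)·(A_i−P) = L_i²; let k_i = ‖A_i‖²−L_i²
k_1 = 0.0000+0.0000−125.0000 = -125.0000
row 1: -12.0000x + 0.0000y = -132.0000  (k_2=7.0000)
row 2: -12.0000x − 10.0000y = -152.0000  (k_3=27.0000)
row 3: -24.0000x − 5.0000y = -274.0000  (k_4=149.0000)
Cramer on rows 1–2 → x = 11.0000, y = 2.0000
check cable 4: ‖A_4−P‖² = 1.2500 ≈ L_4² = 1.2500 ✓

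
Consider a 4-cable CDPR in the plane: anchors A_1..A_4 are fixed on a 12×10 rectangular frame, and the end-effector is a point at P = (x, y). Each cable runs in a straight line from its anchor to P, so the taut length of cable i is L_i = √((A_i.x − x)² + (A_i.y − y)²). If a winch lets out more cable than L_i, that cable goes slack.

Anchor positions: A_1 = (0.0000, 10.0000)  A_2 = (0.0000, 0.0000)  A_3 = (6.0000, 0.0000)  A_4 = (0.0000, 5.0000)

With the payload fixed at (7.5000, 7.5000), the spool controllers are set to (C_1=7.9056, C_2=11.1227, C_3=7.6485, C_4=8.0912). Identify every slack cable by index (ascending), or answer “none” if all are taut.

2, 4

i=1: geometric 7.9057 vs commanded 7.9056 ⇒ taut
i=2: geometric 10.6066 vs commanded 11.1227 ⇒ slack
i=3: geometric 7.6485 vs commanded 7.6485 ⇒ taut
i=4: geometric 7.9057 vs commanded 8.0912 ⇒ slack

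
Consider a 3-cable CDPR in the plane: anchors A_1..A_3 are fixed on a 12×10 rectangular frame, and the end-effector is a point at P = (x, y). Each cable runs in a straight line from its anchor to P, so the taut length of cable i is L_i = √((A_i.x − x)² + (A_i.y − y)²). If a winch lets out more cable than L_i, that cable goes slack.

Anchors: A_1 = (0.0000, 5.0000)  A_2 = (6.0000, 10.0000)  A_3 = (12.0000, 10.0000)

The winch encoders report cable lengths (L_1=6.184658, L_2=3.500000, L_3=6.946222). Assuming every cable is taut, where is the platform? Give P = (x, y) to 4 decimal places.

each cable: (A_i−P)·(A_i−P) = L_i²; let c_i = ‖A_i‖²−L_i²
c_1 = 0.0000+25.0000−38.2500 = -13.2500
row 1: -12.0000x − 10.0000y = -137.0000  (c_2=123.7500)
row 2: -24.0000x − 10.0000y = -209.0000  (c_3=195.7500)
Cramer on rows 1–2 → x = 6.0000, y = 6.5000

(6.0000, 6.5000)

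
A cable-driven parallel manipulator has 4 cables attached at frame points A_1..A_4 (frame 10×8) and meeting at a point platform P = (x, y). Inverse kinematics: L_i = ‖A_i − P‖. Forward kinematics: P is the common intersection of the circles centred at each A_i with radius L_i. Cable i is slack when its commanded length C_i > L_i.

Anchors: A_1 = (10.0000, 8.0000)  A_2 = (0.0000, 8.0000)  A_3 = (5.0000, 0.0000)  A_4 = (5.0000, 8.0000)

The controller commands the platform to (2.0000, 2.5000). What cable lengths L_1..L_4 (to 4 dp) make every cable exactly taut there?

(9.7082, 5.8523, 3.9051, 6.2650)

L_1: Δ = A_1−P = (8.0000, 5.5000) → ‖Δ‖ = √94.2500 = 9.7082
L_2: Δ = A_2−P = (-2.0000, 5.5000) → ‖Δ‖ = √34.2500 = 5.8523
L_3: Δ = A_3−P = (3.0000, -2.5000) → ‖Δ‖ = √15.2500 = 3.9051
L_4: Δ = A_4−P = (3.0000, 5.5000) → ‖Δ‖ = √39.2500 = 6.2650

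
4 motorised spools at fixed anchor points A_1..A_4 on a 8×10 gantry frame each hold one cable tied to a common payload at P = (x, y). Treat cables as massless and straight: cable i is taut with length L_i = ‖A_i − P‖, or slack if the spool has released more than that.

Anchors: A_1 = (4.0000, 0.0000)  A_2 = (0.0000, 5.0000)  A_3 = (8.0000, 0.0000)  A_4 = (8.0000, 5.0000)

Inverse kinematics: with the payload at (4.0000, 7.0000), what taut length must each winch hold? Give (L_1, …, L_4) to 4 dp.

(7.0000, 4.4721, 8.0623, 4.4721)

L_1 = √((4.0000−4.0000)² + (0.0000−7.0000)²) = 7.0000
L_2 = √((0.0000−4.0000)² + (5.0000−7.0000)²) = 4.4721
L_3 = √((8.0000−4.0000)² + (0.0000−7.0000)²) = 8.0623
L_4 = √((8.0000−4.0000)² + (5.0000−7.0000)²) = 4.4721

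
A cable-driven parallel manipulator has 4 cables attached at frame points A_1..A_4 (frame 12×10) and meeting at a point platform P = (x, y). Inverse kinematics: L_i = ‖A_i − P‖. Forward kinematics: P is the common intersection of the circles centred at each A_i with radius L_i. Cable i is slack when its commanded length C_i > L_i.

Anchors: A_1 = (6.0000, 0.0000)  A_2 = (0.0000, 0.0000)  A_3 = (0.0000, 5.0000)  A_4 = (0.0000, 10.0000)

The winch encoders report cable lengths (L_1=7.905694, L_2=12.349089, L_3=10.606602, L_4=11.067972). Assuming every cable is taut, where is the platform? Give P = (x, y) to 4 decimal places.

circle eqns → linear via eq_j − eq_1; set k_j = A_j·A_j − L_j²
k_1 = 36.0000+0.0000−62.5000 = -26.5000
12.0000·x + 0.0000·y = k_1−k_2 = 126.0000
12.0000·x − 10.0000·y = k_1−k_3 = 61.0000
12.0000·x − 20.0000·y = k_1−k_4 = -4.0000
solve first two rows → x=10.5000, y=6.5000
check cable 4: ‖A_4−P‖² = 122.5000 ≈ L_4² = 122.5000 ✓

(10.5000, 6.5000)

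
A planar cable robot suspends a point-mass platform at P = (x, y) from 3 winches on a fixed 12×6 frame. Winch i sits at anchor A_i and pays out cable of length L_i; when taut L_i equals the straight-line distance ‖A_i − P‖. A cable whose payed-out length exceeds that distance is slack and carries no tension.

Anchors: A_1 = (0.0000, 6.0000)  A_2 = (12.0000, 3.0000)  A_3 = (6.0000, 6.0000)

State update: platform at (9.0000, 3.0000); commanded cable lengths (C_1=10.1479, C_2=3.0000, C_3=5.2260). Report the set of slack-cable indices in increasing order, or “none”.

i=1: geometric 9.4868 vs commanded 10.1479 ⇒ slack
i=2: geometric 3.0000 vs commanded 3.0000 ⇒ taut
i=3: geometric 4.2426 vs commanded 5.2260 ⇒ slack

1, 3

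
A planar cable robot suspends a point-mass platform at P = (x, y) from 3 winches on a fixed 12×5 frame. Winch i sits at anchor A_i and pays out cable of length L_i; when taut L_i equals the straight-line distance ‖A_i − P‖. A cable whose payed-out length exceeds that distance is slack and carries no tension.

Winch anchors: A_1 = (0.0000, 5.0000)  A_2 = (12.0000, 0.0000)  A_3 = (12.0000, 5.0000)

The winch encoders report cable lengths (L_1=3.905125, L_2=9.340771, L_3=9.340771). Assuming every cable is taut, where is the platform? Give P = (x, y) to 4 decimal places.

(3.0000, 2.5000)

circle eqns → linear via eq_j − eq_1; set k_j = A_j·A_j − L_j²
k_1 = 0.0000+25.0000−15.2500 = 9.7500
-24.0000·x + 10.0000·y = k_1−k_2 = -47.0000
-24.0000·x + 0.0000·y = k_1−k_3 = -72.0000
solve first two rows → x=3.0000, y=2.5000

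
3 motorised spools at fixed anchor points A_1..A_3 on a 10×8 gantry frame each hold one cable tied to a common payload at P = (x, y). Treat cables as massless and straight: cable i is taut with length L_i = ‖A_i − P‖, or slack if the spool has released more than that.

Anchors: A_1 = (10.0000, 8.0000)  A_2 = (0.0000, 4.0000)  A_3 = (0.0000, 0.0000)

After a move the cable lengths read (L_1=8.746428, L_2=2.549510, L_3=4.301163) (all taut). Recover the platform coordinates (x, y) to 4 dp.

expand ‖A_i−P‖²=L_i² and subtract eq 1 (c_i ≔ ‖A_i‖²−L_i²)
c_1 = 100.0000+64.0000−76.5000 = 87.5000
eq1−eq2 → [20.0000  8.0000]·P = 78.0000
eq1−eq3 → [20.0000  16.0000]·P = 106.0000
2×2 solve → P = (2.5000, 3.5000)

(2.5000, 3.5000)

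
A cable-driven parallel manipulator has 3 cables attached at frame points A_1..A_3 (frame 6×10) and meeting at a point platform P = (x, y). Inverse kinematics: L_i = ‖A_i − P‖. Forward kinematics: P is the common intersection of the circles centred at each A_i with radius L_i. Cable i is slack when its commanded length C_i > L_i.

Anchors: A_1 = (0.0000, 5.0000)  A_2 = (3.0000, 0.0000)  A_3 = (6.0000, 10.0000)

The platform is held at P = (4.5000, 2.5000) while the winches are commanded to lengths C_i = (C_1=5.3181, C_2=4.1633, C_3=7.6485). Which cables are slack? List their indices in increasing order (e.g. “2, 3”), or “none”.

1, 2

i=1: geometric 5.1478 vs commanded 5.3181 ⇒ slack
i=2: geometric 2.9155 vs commanded 4.1633 ⇒ slack
i=3: geometric 7.6485 vs commanded 7.6485 ⇒ taut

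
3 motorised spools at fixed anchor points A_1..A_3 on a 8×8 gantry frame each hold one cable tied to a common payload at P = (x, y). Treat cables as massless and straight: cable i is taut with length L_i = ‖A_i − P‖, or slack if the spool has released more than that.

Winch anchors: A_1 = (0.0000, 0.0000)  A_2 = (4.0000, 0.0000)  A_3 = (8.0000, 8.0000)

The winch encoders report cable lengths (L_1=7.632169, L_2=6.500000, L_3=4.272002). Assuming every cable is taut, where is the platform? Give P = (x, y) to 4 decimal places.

expand ‖A_i−P‖²=L_i² and subtract eq 1 (q_i ≔ ‖A_i‖²−L_i²)
q_1 = 0.0000+0.0000−58.2500 = -58.2500
eq1−eq2 → [-8.0000  0.0000]·P = -32.0000
eq1−eq3 → [-16.0000  -16.0000]·P = -168.0000
2×2 solve → P = (4.0000, 6.5000)

(4.0000, 6.5000)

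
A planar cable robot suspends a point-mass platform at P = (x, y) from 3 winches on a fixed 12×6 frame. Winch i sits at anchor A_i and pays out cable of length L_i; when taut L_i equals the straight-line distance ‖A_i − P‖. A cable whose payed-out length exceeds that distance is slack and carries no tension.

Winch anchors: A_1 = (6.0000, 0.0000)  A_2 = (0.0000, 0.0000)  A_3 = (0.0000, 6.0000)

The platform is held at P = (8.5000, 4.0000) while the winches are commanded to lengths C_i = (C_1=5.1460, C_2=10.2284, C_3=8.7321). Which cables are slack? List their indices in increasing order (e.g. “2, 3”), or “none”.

1, 2

cable 1: √((-2.5000)²+(-4.0000)²)=4.7170, C_1=5.1460: slack
cable 2: √((-8.5000)²+(-4.0000)²)=9.3941, C_2=10.2284: slack
cable 3: √((-8.5000)²+(2.0000)²)=8.7321, C_3=8.7321: taut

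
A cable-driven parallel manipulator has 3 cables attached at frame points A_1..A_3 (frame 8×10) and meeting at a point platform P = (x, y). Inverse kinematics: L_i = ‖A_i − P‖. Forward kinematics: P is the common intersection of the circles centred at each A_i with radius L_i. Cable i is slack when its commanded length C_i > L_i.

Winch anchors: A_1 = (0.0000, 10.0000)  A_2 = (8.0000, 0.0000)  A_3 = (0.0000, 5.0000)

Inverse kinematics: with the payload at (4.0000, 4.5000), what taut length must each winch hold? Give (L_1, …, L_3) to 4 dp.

(6.8007, 6.0208, 4.0311)

L_1 = √((0.0000−4.0000)² + (10.0000−4.5000)²) = 6.8007
L_2 = √((8.0000−4.0000)² + (0.0000−4.5000)²) = 6.0208
L_3 = √((0.0000−4.0000)² + (5.0000−4.5000)²) = 4.0311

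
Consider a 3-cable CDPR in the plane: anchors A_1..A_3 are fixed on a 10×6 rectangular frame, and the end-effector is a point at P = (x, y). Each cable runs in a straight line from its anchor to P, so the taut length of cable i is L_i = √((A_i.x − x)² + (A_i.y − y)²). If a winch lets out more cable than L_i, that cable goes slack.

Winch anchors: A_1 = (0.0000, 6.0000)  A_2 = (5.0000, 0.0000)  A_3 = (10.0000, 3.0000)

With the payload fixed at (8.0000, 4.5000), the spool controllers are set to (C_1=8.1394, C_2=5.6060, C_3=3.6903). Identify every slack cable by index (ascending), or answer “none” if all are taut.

2, 3

cable 1: L_1 = ‖A_1−P‖ = 8.1394;  C_1 = 8.1394 → taut
cable 2: L_2 = ‖A_2−P‖ = 5.4083;  C_2 = 5.6060 → slack
cable 3: L_3 = ‖A_3−P‖ = 2.5000;  C_3 = 3.6903 → slack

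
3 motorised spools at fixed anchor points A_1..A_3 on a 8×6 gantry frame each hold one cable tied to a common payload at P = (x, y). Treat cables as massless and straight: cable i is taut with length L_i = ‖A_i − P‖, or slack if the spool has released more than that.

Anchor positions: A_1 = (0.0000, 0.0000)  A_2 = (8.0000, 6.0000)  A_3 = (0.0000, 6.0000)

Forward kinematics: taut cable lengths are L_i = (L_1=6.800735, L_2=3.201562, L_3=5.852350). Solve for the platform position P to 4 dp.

(5.5000, 4.0000)

circle eqns → linear via eq_j − eq_1; set q_j = A_j·A_j − L_j²
q_1 = 0.0000+0.0000−46.2500 = -46.2500
-16.0000·x − 12.0000·y = q_1−q_2 = -136.0000
0.0000·x − 12.0000·y = q_1−q_3 = -48.0000
solve first two rows → x=5.5000, y=4.0000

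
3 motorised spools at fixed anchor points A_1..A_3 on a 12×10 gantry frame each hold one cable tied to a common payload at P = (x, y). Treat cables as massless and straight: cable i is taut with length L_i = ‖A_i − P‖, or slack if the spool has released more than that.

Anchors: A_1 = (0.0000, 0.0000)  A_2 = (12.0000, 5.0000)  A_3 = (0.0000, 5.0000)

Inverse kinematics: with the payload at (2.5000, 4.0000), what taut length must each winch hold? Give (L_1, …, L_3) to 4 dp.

L_1: Δ = A_1−P = (-2.5000, -4.0000) → ‖Δ‖ = √22.2500 = 4.7170
L_2: Δ = A_2−P = (9.5000, 1.0000) → ‖Δ‖ = √91.2500 = 9.5525
L_3: Δ = A_3−P = (-2.5000, 1.0000) → ‖Δ‖ = √7.2500 = 2.6926

(4.7170, 9.5525, 2.6926)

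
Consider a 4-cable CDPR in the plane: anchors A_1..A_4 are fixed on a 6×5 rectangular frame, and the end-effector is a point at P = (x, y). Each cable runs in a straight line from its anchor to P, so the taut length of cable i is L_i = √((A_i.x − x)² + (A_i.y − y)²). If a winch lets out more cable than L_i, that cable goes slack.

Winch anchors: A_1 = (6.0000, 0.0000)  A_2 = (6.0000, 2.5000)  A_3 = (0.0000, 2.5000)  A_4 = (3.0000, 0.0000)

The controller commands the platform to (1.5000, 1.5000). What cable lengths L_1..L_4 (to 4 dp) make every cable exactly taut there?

(4.7434, 4.6098, 1.8028, 2.1213)

cable 1: Δx=4.5000, Δy=-1.5000; L_1 = √(Δx²+Δy²) = 4.7434
cable 2: Δx=4.5000, Δy=1.0000; L_2 = √(Δx²+Δy²) = 4.6098
cable 3: Δx=-1.5000, Δy=1.0000; L_3 = √(Δx²+Δy²) = 1.8028
cable 4: Δx=1.5000, Δy=-1.5000; L_4 = √(Δx²+Δy²) = 2.1213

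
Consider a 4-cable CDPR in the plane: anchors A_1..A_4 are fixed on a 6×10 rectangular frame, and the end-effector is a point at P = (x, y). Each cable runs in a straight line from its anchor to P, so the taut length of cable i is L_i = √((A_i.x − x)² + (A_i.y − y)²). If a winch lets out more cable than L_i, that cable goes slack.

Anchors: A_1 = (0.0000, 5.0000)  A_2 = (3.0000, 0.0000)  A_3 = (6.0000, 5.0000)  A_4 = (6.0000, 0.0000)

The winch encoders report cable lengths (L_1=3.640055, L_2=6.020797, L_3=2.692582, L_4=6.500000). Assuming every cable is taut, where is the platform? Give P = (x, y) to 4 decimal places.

circle eqns → linear via eq_j − eq_1; set c_j = A_j·A_j − L_j²
c_1 = 0.0000+25.0000−13.2500 = 11.7500
-6.0000·x + 10.0000·y = c_1−c_2 = 39.0000
-12.0000·x + 0.0000·y = c_1−c_3 = -42.0000
-12.0000·x + 10.0000·y = c_1−c_4 = 18.0000
solve first two rows → x=3.5000, y=6.0000
check cable 4: ‖A_4−P‖² = 42.2500 ≈ L_4² = 42.2500 ✓

(3.5000, 6.0000)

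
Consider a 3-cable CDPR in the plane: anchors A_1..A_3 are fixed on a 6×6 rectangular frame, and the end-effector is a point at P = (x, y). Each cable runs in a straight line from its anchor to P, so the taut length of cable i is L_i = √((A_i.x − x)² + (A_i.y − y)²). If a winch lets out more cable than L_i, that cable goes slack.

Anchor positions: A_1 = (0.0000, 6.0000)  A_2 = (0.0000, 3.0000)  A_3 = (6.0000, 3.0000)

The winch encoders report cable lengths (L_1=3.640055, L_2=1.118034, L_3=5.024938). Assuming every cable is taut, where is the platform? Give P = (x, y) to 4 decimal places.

expand ‖A_i−P‖²=L_i² and subtract eq 1 (k_i ≔ ‖A_i‖²−L_i²)
k_1 = 0.0000+36.0000−13.2500 = 22.7500
eq1−eq2 → [0.0000  6.0000]·P = 15.0000
eq1−eq3 → [-12.0000  6.0000]·P = 3.0000
2×2 solve → P = (1.0000, 2.5000)

(1.0000, 2.5000)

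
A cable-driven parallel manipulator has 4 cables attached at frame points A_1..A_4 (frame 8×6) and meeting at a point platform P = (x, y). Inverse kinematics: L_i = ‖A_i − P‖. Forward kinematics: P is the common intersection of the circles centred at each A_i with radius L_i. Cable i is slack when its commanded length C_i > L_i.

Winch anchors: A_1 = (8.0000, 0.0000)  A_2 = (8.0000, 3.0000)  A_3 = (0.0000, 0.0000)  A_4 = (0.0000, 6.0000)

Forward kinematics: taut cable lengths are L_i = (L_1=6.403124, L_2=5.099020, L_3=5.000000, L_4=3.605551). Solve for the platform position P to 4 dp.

circle eqns → linear via eq_j − eq_1; set k_j = A_j·A_j − L_j²
k_1 = 64.0000+0.0000−41.0000 = 23.0000
0.0000·x − 6.0000·y = k_1−k_2 = -24.0000
16.0000·x + 0.0000·y = k_1−k_3 = 48.0000
16.0000·x − 12.0000·y = k_1−k_4 = 0.0000
solve first two rows → x=3.0000, y=4.0000
check cable 4: ‖A_4−P‖² = 13.0000 ≈ L_4² = 13.0000 ✓

(3.0000, 4.0000)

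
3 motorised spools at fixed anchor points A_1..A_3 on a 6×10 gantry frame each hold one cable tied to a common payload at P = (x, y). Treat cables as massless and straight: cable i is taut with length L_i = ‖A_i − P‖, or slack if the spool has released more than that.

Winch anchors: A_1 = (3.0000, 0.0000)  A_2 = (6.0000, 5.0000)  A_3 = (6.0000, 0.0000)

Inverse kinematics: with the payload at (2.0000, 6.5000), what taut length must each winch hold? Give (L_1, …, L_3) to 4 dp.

(6.5765, 4.2720, 7.6322)

cable 1: Δx=1.0000, Δy=-6.5000; L_1 = √(Δx²+Δy²) = 6.5765
cable 2: Δx=4.0000, Δy=-1.5000; L_2 = √(Δx²+Δy²) = 4.2720
cable 3: Δx=4.0000, Δy=-6.5000; L_3 = √(Δx²+Δy²) = 7.6322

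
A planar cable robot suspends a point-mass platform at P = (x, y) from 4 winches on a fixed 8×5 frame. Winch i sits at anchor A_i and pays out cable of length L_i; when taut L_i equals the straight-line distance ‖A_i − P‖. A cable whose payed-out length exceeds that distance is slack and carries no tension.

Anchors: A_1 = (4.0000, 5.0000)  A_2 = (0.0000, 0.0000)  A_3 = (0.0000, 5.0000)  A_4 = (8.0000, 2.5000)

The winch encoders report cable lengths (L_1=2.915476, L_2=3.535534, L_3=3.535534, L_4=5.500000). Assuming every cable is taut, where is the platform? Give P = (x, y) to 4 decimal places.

(2.5000, 2.5000)

expand ‖A_i−P‖²=L_i² and subtract eq 1 (q_i ≔ ‖A_i‖²−L_i²)
q_1 = 16.0000+25.0000−8.5000 = 32.5000
eq1−eq2 → [8.0000  10.0000]·P = 45.0000
eq1−eq3 → [8.0000  0.0000]·P = 20.0000
eq1−eq4 → [-8.0000  5.0000]·P = -7.5000
2×2 solve → P = (2.5000, 2.5000)
check cable 4: ‖A_4−P‖² = 30.2500 ≈ L_4² = 30.2500 ✓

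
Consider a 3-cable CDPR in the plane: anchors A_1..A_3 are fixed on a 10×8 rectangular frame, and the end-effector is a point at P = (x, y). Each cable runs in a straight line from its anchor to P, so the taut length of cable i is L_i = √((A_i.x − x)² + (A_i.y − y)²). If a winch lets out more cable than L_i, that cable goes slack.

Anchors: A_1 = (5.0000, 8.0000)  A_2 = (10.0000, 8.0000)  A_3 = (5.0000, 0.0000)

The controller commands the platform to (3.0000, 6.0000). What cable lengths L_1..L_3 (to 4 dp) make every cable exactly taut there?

L_1 = √((5.0000−3.0000)² + (8.0000−6.0000)²) = 2.8284
L_2 = √((10.0000−3.0000)² + (8.0000−6.0000)²) = 7.2801
L_3 = √((5.0000−3.0000)² + (0.0000−6.0000)²) = 6.3246

(2.8284, 7.2801, 6.3246)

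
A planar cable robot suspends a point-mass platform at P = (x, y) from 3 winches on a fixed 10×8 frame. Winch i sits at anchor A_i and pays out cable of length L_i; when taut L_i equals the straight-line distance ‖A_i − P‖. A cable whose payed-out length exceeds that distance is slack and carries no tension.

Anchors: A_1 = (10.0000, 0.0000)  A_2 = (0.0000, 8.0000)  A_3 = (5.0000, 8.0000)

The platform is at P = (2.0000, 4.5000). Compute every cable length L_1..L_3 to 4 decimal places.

L_1 = √((10.0000−2.0000)² + (0.0000−4.5000)²) = 9.1788
L_2 = √((0.0000−2.0000)² + (8.0000−4.5000)²) = 4.0311
L_3 = √((5.0000−2.0000)² + (8.0000−4.5000)²) = 4.6098

(9.1788, 4.0311, 4.6098)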